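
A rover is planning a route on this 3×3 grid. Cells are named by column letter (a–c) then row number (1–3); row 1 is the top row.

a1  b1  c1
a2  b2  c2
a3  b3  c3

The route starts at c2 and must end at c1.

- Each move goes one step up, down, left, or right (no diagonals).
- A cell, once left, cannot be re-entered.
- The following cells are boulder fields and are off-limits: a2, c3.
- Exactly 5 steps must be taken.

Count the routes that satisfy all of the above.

Need simple routes of exactly 5 moves from c2 to c1 (Manhattan distance 1, so 2 moves are spent on a detour and 2 undoing it).
No route satisfies every constraint, so the count is 0.

0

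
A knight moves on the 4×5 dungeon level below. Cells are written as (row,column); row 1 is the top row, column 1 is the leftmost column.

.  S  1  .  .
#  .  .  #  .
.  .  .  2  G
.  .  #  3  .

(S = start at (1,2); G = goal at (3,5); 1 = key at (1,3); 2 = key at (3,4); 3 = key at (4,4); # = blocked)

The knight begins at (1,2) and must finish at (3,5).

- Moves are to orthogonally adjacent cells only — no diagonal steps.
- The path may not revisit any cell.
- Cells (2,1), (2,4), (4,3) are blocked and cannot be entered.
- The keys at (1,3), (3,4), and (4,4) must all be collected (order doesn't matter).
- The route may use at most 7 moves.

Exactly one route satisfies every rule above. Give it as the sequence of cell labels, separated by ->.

Any route must reach (1,3), (3,4), and (4,4) and still end at (3,5) within 7 moves, so the order of the required stops is forced.
Route from (1,2): right 1 to (1,3), down 2 to (3,3), right 1 to (3,4), down 1 to (4,4), right 1 to (4,5), up 1 to (3,5) — 7 moves in all.
Check: all required cells visited; 7 ≤ 7 moves.

(1,2) -> (1,3) -> (2,3) -> (3,3) -> (3,4) -> (4,4) -> (4,5) -> (3,5)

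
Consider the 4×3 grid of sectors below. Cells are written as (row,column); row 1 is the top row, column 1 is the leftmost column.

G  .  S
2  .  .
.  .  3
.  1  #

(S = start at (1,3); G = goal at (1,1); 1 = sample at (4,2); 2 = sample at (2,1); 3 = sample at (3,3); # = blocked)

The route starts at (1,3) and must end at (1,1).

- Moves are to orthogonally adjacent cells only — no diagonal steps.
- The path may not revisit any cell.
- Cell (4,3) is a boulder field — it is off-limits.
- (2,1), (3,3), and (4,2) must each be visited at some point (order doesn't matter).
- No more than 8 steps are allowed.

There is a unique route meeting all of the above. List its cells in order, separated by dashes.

Any route must reach (2,1), (3,3), and (4,2) and still end at (1,1) within 8 moves, so the order of the required stops is forced.
Route from (1,3): 2× down (reaching (3,3)), left to (3,2), down to (4,2), left to (4,1), 3× up (reaching (1,1)) — 8 moves in all.
Check: all required cells visited; 8 ≤ 8 moves.

(1,3) - (2,3) - (3,3) - (3,2) - (4,2) - (4,1) - (3,1) - (2,1) - (1,1)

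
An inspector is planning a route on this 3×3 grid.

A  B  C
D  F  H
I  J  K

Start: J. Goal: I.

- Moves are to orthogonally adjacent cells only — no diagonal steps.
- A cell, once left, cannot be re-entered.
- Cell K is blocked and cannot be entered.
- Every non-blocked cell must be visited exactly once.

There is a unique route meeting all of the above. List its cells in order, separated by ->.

J -> F -> H -> C -> B -> A -> D -> I

Need to visit all 8 open cells exactly once, starting at J and ending at I.
Cell H has only two open neighbours (C and F), so the path must pass straight through it: one of those is the cell it's entered from and the other is where it exits.
Route from J: up to F, right to H, up to C, 2× left (reaching A), 2× down (reaching I) — 7 moves in all.
Check: all 8 open cells covered.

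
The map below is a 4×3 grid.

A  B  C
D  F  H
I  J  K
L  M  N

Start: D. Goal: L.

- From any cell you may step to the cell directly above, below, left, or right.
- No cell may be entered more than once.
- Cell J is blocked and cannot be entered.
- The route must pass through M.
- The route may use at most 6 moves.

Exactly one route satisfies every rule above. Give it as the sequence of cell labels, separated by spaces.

D F H K N M L

The 6-move cap with required stops at M leaves no slack for detours.
Route from D: 2× right (reaching H), 2× down (reaching N), 2× left (reaching L) — 6 moves in all.
Check: all required cells visited; 6 ≤ 6 moves.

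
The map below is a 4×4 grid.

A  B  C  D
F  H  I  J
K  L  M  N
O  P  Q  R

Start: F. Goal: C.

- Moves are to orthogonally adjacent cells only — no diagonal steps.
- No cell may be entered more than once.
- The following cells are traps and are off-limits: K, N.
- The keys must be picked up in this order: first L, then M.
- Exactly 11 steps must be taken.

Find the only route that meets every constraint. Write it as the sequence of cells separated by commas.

The waypoints must appear in the order L, M, with no cell reused.
Route from F: up 1 to A, right 1 to B, down 3 to P, right 1 to Q, up 2 to I, right 1 to J, up 1 to D, left 1 to C — 11 moves in all.
Check: order respected (L at step 4, M at step 7); 11 moves as required.

F, A, B, H, L, P, Q, M, I, J, D, C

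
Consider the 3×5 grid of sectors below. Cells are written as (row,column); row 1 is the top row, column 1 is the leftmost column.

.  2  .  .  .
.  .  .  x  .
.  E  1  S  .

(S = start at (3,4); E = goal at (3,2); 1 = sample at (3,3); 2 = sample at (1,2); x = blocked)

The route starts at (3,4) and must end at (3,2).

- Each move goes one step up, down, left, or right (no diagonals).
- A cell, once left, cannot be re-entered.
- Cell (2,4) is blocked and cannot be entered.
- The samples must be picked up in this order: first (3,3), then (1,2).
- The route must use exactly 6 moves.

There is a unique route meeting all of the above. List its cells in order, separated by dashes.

The waypoints must appear in the order (3,3), (1,2), with no cell reused.
Route from (3,4): left 1 to (3,3), up 2 to (1,3), left 1 to (1,2), down 2 to (3,2) — 6 moves in all.
Check: order respected (1 at step 1, 2 at step 4); 6 moves as required.

(3,4) - (3,3) - (2,3) - (1,3) - (1,2) - (2,2) - (3,2)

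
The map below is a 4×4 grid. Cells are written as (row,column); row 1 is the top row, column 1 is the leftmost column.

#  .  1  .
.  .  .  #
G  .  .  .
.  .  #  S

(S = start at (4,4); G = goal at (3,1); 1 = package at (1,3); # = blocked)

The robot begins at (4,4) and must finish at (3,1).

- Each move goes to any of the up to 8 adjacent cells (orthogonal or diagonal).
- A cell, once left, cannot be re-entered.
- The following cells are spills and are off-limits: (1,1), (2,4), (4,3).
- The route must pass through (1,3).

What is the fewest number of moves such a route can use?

5

Any route passes through (1,3) somewhere between (4,4) and (3,1). Summing Chebyshev distances along the two legs ((4,4) → (1,3) → (3,1)) gives a lower bound of 3 + 2 = 5 moves.
A route of 5 moves achieves this: (4,4) → (3,3) → (2,3) → (1,3) → (2,2) → (3,1).
Since 5 matches the lower bound, it is optimal.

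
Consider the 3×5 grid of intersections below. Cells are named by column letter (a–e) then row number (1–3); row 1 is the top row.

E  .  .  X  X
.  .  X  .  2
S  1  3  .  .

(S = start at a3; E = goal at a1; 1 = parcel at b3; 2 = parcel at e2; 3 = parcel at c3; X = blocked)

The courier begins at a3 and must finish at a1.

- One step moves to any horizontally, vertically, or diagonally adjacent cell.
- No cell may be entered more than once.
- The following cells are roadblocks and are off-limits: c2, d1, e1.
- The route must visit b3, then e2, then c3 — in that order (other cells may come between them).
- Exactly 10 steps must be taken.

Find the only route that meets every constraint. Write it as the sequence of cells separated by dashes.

a3 - b3 - a2 - b1 - c1 - d2 - e2 - d3 - c3 - b2 - a1

The waypoints must appear in the order b3, e2, c3, with no cell reused.
Route from a3: right to b3, up-left to a2, up-right to b1, right to c1, down-right to d2, right to e2, down-left to d3, left to c3, 2× up-left (reaching a1) — 10 moves in all.
Check: order respected (1 at step 1, 2 at step 6, 3 at step 8); 10 moves as required.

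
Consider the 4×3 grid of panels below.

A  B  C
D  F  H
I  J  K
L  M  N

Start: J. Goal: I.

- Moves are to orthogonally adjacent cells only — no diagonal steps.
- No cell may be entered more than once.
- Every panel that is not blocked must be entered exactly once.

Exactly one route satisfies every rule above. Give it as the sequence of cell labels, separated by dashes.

Need to visit all 12 open cells exactly once, starting at J and ending at I.
Cell N has only two open neighbours (K and M), so the path must pass straight through it: one of those is the cell it's entered from and the other is where it exits.
Route from J: up 1 to F, left 1 to D, up 1 to A, right 2 to C, down 3 to N, left 2 to L, up 1 to I — 11 moves in all.
Check: all 12 open cells covered.

J - F - D - A - B - C - H - K - N - M - L - I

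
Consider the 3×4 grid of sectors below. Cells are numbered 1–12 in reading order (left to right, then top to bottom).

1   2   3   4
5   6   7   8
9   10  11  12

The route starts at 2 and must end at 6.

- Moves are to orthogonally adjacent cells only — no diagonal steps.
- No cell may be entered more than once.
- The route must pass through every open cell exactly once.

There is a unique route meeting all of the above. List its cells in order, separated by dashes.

Need to visit all 12 open cells exactly once, starting at 2 and ending at 6.
Route from 2: left to 1, 2× down (reaching 9), 3× right (reaching 12), 2× up (reaching 4), left to 3, down to 7, left to 6 — 11 moves in all.
Check: all 12 open cells covered.

2 - 1 - 5 - 9 - 10 - 11 - 12 - 8 - 4 - 3 - 7 - 6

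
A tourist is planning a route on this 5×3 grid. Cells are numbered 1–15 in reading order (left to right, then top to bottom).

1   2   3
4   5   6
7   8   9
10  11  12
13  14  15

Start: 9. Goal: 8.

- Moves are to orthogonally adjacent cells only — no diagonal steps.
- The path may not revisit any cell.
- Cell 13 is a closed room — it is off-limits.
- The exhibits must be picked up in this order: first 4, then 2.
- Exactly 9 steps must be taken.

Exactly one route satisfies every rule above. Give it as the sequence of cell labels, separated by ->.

The waypoints must appear in the order 4, 2, with no cell reused.
Route from 9: down 1 to 12, left 2 to 10, up 3 to 1, right 1 to 2, down 2 to 8 — 9 moves in all.
Check: order respected (4 at step 5, 2 at step 7); 9 moves as required.

9 -> 12 -> 11 -> 10 -> 7 -> 4 -> 1 -> 2 -> 5 -> 8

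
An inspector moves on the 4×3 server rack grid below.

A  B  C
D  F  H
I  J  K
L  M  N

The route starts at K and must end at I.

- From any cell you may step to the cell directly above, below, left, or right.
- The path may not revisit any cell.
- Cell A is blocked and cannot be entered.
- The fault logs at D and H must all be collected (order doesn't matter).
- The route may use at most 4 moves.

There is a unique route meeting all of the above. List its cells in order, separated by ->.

Any route must reach D and H and still end at I within 4 moves, so the order of the required stops is forced.
Route from K: up to H, 2× left (reaching D), down to I — 4 moves in all.
Check: all required cells visited; 4 ≤ 4 moves.

K -> H -> F -> D -> I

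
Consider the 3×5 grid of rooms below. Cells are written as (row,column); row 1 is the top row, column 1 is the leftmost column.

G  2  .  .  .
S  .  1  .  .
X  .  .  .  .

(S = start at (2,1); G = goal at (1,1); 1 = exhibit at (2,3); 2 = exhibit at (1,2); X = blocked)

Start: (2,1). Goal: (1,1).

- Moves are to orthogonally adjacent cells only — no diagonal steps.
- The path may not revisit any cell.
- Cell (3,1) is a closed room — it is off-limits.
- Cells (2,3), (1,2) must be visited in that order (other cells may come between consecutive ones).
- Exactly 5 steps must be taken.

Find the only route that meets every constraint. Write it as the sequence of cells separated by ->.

The waypoints must appear in the order (2,3), (1,2), with no cell reused.
Route from (2,1): right 2 to (2,3), up 1 to (1,3), left 2 to (1,1) — 5 moves in all.
Check: order respected (1 at step 2, 2 at step 4); 5 moves as required.

(2,1) -> (2,2) -> (2,3) -> (1,3) -> (1,2) -> (1,1)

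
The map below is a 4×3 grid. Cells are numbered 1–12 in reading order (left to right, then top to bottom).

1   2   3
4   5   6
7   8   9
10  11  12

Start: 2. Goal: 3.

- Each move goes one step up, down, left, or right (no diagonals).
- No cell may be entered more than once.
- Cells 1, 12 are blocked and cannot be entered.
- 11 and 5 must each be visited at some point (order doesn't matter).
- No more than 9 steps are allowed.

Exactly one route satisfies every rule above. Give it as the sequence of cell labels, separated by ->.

2 -> 5 -> 4 -> 7 -> 10 -> 11 -> 8 -> 9 -> 6 -> 3

The budget equals the shortest possible length, so every move has to be on a shortest route through the required cells.
Route from 2: down 1 to 5, left 1 to 4, down 2 to 10, right 1 to 11, up 1 to 8, right 1 to 9, up 2 to 3 — 9 moves in all.
Check: all required cells visited; 9 ≤ 9 moves.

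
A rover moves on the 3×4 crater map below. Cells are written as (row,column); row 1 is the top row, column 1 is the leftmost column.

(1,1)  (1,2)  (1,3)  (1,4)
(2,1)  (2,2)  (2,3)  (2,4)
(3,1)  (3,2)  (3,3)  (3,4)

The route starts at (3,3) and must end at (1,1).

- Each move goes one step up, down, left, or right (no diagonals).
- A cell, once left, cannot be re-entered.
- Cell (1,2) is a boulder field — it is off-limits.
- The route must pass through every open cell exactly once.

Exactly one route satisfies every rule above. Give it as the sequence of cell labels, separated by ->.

Need to visit all 11 open cells exactly once, starting at (3,3) and ending at (1,1).
Cell (3,1) has only two open neighbours ((2,1) and (3,2)), so the path must pass straight through it: one of those is the cell it's entered from and the other is where it exits.
Route from (3,3): right to (3,4), 2× up (reaching (1,4)), left to (1,3), down to (2,3), left to (2,2), down to (3,2), left to (3,1), 2× up (reaching (1,1)) — 10 moves in all.
Check: all 11 open cells covered.

(3,3) -> (3,4) -> (2,4) -> (1,4) -> (1,3) -> (2,3) -> (2,2) -> (3,2) -> (3,1) -> (2,1) -> (1,1)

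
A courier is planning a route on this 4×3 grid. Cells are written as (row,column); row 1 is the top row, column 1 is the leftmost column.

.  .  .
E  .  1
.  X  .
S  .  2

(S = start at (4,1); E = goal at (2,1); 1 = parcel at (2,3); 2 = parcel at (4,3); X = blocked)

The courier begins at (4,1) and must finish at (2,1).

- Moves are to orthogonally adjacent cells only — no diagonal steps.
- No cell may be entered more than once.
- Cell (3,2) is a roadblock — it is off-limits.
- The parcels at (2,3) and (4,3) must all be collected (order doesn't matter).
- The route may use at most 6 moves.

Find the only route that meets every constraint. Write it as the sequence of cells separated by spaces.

The 6-move cap with required stops at (2,3), (4,3) leaves no slack for detours.
Route from (4,1): right 2 to (4,3), up 2 to (2,3), left 2 to (2,1) — 6 moves in all.
Check: all required cells visited; 6 ≤ 6 moves.

(4,1) (4,2) (4,3) (3,3) (2,3) (2,2) (2,1)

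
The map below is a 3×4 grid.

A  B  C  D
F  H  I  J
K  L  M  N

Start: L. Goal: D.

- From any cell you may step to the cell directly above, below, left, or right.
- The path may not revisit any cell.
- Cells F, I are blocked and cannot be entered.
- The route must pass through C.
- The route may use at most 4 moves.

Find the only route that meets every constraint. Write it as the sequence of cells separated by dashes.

L - H - B - C - D

Any route must reach C and still end at D within 4 moves, so the order of the required stops is forced.
Route from L: up 2 to B, right 2 to D — 4 moves in all.
Check: all required cells visited; 4 ≤ 4 moves.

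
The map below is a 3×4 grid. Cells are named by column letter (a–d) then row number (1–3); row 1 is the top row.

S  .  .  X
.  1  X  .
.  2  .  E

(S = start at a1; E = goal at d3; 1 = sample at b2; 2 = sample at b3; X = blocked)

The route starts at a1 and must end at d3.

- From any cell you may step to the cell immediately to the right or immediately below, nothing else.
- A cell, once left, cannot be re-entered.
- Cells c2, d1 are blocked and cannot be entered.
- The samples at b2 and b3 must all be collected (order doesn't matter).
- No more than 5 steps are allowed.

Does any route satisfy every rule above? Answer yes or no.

One route that works: a1 → a2 → b2 → b3 → c3 → d3.

yes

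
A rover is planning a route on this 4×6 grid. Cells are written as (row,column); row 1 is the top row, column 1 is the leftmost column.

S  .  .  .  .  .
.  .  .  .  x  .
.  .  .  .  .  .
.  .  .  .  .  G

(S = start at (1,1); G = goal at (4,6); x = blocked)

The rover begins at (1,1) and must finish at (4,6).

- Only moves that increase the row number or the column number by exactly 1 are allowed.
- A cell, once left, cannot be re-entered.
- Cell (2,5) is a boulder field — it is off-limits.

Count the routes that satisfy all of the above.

41

A right/down-only route from (1,1) to (4,6) makes exactly 3 down-moves and 5 right-moves in some order.
With no other constraints that would be C(8,3) = 56 routes.
Subtract routes through each blocked cell (inclusion–exclusion for overlaps): − through (2,5): 15 → 41.
That gives 41 routes.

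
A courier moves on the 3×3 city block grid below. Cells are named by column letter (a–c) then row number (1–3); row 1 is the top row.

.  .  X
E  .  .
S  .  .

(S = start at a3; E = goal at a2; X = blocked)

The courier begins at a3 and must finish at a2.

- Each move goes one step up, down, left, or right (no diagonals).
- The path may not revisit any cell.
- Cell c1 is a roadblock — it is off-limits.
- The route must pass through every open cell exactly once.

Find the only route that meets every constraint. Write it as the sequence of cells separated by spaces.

Need to visit all 8 open cells exactly once, starting at a3 and ending at a2.
Cell c3 has only two open neighbours (c2 and b3), so the path must pass straight through it: one of those is the cell it's entered from and the other is where it exits.
Route from a3: 2× right (reaching c3), up to c2, left to b2, up to b1, left to a1, down to a2 — 7 moves in all.
Check: all 8 open cells covered.

a3 b3 c3 c2 b2 b1 a1 a2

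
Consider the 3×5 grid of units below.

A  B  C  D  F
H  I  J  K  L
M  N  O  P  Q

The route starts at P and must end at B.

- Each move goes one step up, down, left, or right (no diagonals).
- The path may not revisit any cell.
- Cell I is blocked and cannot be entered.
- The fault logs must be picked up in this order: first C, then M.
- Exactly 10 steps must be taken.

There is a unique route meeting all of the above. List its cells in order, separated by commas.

P, K, D, C, J, O, N, M, H, A, B

The waypoints must appear in the order C, M, with no cell reused.
Route from P: up 2 to D, left 1 to C, down 2 to O, left 2 to M, up 2 to A, right 1 to B — 10 moves in all.
Check: order respected (C at step 3, M at step 7); 10 moves as required.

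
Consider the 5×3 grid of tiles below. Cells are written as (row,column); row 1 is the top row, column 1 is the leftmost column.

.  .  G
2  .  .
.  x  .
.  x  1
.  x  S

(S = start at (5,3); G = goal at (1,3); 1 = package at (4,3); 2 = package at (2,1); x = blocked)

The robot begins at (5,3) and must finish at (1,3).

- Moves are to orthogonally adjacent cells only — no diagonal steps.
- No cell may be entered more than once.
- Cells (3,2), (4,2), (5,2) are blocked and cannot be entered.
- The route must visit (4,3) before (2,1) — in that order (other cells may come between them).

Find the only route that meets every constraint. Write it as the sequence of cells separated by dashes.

(5,3) - (4,3) - (3,3) - (2,3) - (2,2) - (2,1) - (1,1) - (1,2) - (1,3)

The waypoints must appear in the order (4,3), (2,1), with no cell reused.
Route from (5,3): 3× up (reaching (2,3)), 2× left (reaching (2,1)), up to (1,1), 2× right (reaching (1,3)) — 8 moves in all.
Check: order respected (1 at step 1, 2 at step 5).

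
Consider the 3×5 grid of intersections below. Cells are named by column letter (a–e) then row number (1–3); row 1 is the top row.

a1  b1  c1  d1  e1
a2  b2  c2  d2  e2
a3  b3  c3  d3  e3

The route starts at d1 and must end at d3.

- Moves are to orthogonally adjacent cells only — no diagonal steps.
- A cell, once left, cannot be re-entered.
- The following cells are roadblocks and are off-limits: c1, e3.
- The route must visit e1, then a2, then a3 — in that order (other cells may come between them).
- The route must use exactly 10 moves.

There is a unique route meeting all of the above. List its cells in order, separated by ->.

The waypoints must appear in the order e1, a2, a3, with no cell reused.
Route from d1: right to e1, down to e2, 4× left (reaching a2), down to a3, 3× right (reaching d3) — 10 moves in all.
Check: order respected (e1 at step 1, a2 at step 6, a3 at step 7); 10 moves as required.

d1 -> e1 -> e2 -> d2 -> c2 -> b2 -> a2 -> a3 -> b3 -> c3 -> d3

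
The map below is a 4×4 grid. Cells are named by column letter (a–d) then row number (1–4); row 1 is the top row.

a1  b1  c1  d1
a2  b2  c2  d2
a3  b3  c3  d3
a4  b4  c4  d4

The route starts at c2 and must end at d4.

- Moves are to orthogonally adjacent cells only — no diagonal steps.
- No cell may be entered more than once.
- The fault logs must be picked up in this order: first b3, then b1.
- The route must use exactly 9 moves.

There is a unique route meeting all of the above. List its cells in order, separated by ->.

The waypoints must appear in the order b3, b1, with no cell reused.
Route from c2: down to c3, left to b3, 2× up (reaching b1), 2× right (reaching d1), 3× down (reaching d4) — 9 moves in all.
Check: order respected (b3 at step 2, b1 at step 4); 9 moves as required.

c2 -> c3 -> b3 -> b2 -> b1 -> c1 -> d1 -> d2 -> d3 -> d4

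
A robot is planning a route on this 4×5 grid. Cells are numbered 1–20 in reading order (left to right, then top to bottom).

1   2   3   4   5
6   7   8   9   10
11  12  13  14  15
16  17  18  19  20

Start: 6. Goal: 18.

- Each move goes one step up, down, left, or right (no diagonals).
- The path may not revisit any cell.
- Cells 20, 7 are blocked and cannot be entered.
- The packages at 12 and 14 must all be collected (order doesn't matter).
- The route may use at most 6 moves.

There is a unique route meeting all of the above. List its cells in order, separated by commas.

The 6-move cap with required stops at 12, 14 leaves no slack for detours.
Route from 6: down to 11, 3× right (reaching 14), down to 19, left to 18 — 6 moves in all.
Check: all required cells visited; 6 ≤ 6 moves.

6, 11, 12, 13, 14, 19, 18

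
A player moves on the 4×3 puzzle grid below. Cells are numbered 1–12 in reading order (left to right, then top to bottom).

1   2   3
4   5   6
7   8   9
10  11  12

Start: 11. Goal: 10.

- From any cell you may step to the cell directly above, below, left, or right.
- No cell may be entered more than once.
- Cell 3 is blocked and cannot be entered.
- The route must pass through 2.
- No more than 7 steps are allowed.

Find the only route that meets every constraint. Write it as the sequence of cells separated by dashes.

Any route must reach 2 and still end at 10 within 7 moves, so the order of the required stops is forced.
Route from 11: 3× up (reaching 2), left to 1, 3× down (reaching 10) — 7 moves in all.
Check: all required cells visited; 7 ≤ 7 moves.

11 - 8 - 5 - 2 - 1 - 4 - 7 - 10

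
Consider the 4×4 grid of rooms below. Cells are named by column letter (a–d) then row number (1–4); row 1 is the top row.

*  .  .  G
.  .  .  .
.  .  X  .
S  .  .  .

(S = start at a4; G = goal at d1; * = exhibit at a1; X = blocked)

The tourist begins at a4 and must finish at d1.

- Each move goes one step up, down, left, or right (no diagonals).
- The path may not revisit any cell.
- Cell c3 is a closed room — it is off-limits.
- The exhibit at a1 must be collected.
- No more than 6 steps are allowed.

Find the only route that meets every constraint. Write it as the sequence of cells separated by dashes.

a4 - a3 - a2 - a1 - b1 - c1 - d1

The budget equals the shortest possible length, so every move has to be on a shortest route through the required cells.
Route from a4: 3× up (reaching a1), 3× right (reaching d1) — 6 moves in all.
Check: all required cells visited; 6 ≤ 6 moves.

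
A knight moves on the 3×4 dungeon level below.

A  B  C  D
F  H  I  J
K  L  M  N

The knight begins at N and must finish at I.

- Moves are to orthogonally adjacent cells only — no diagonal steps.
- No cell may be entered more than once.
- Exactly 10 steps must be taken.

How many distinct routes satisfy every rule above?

7

Need simple routes of exactly 10 moves from N to I (Manhattan distance 2, so 4 moves are spent on a detour and 4 undoing it).
Enumerating: N J D C B H F K L M I | N J D C B A F K L H I | N J D C B A F K L M I | N J D C B A F H L M I | N M L H F A B C D J I | N M L K F A B C D J I | N M L K F H B C D J I.
That gives 7 routes.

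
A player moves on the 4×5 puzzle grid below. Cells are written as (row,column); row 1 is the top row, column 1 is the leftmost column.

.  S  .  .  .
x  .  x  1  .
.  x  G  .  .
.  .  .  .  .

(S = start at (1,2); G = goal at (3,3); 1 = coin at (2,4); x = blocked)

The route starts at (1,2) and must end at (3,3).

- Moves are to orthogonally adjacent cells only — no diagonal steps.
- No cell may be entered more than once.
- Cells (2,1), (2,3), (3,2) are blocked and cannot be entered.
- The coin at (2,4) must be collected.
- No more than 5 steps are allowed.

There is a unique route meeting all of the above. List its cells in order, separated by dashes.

The 5-move cap with required stops at (2,4) leaves no slack for detours.
Route from (1,2): right 2 to (1,4), down 2 to (3,4), left 1 to (3,3) — 5 moves in all.
Check: all required cells visited; 5 ≤ 5 moves.

(1,2) - (1,3) - (1,4) - (2,4) - (3,4) - (3,3)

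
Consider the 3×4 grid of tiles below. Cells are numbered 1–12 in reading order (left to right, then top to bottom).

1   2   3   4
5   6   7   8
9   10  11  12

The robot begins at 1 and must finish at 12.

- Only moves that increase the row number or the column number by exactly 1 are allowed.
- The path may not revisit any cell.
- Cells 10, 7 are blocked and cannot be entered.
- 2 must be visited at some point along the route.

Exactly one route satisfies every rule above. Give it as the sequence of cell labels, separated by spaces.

1 2 3 4 8 12

Moves only go right or down, so the column and row indices never decrease.
Route from 1: right 3 to 4, down 2 to 12 — 5 moves in all.
Check: all required cells visited.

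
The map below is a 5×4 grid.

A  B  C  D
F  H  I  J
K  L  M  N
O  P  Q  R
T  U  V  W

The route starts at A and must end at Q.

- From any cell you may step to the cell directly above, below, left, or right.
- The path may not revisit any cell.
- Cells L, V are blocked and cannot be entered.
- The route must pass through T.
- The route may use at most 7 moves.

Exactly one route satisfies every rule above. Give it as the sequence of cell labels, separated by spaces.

Any route must reach T and still end at Q within 7 moves, so the order of the required stops is forced.
Route from A: down 4 to T, right 1 to U, up 1 to P, right 1 to Q — 7 moves in all.
Check: all required cells visited; 7 ≤ 7 moves.

A F K O T U P Q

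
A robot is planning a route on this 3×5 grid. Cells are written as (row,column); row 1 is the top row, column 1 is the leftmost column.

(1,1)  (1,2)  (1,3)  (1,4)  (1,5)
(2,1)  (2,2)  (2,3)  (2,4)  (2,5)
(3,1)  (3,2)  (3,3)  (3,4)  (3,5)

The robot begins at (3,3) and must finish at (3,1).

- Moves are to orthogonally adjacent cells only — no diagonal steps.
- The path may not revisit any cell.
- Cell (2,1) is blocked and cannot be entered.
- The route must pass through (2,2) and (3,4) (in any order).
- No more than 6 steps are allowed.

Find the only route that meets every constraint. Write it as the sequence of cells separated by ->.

The 6-move cap with required stops at (2,2), (3,4) leaves no slack for detours.
Route from (3,3): right to (3,4), up to (2,4), 2× left (reaching (2,2)), down to (3,2), left to (3,1) — 6 moves in all.
Check: all required cells visited; 6 ≤ 6 moves.

(3,3) -> (3,4) -> (2,4) -> (2,3) -> (2,2) -> (3,2) -> (3,1)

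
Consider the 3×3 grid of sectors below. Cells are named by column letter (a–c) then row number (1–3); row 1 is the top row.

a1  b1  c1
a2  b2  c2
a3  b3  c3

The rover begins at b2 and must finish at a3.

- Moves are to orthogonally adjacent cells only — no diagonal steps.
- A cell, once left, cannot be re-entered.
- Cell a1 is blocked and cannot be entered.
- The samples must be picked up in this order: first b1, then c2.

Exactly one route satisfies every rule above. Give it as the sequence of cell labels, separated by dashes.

b2 - b1 - c1 - c2 - c3 - b3 - a3

The waypoints must appear in the order b1, c2, with no cell reused.
Route from b2: up to b1, right to c1, 2× down (reaching c3), 2× left (reaching a3) — 6 moves in all.
Check: order respected (b1 at step 1, c2 at step 3).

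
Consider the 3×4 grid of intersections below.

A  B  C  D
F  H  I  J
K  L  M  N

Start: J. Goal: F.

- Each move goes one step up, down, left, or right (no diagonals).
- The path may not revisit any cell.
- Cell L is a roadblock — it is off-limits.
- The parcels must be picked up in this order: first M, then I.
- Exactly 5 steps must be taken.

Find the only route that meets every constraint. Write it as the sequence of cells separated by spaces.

J N M I H F

The waypoints must appear in the order M, I, with no cell reused.
Route from J: down to N, left to M, up to I, 2× left (reaching F) — 5 moves in all.
Check: order respected (M at step 2, I at step 3); 5 moves as required.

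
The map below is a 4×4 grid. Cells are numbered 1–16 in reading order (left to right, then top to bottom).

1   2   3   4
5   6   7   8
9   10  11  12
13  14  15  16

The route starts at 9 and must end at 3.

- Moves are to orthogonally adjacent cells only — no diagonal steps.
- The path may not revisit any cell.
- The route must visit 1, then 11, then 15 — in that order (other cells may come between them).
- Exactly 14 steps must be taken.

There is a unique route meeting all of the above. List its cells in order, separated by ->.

The waypoints must appear in the order 1, 11, 15, with no cell reused.
Route from 9: 2× up (reaching 1), right to 2, down to 6, right to 7, down to 11, left to 10, down to 14, 2× right (reaching 16), 3× up (reaching 4), left to 3 — 14 moves in all.
Check: order respected (1 at step 2, 11 at step 6, 15 at step 9); 14 moves as required.

9 -> 5 -> 1 -> 2 -> 6 -> 7 -> 11 -> 10 -> 14 -> 15 -> 16 -> 12 -> 8 -> 4 -> 3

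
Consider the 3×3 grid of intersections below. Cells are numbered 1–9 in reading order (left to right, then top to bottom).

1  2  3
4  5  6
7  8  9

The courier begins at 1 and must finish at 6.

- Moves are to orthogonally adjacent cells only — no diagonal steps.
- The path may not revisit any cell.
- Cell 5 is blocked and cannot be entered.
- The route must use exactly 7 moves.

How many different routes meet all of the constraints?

0

Need simple routes of exactly 7 moves from 1 to 6 (Manhattan distance 3, so 2 moves are spent on a detour and 2 undoing it).
No route satisfies every constraint, so the count is 0.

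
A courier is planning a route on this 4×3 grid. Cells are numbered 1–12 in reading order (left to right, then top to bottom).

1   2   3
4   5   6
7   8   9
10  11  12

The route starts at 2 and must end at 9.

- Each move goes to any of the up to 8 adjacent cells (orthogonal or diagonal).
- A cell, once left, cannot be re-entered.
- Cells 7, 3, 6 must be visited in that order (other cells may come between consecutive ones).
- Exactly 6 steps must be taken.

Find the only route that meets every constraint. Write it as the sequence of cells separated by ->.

The waypoints must appear in the order 7, 3, 6, with no cell reused.
Route from 2: down-left 1 to 4, down 1 to 7, up-right 2 to 3, down 2 to 9 — 6 moves in all.
Check: order respected (7 at step 2, 3 at step 4, 6 at step 5); 6 moves as required.

2 -> 4 -> 7 -> 5 -> 3 -> 6 -> 9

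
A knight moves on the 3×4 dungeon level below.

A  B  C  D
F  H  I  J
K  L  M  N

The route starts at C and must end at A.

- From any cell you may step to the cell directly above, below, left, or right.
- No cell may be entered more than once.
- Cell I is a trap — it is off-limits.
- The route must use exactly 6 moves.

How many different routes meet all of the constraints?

Need simple routes of exactly 6 moves from C to A (Manhattan distance 2, so 2 moves are spent on a detour and 2 undoing it).
Enumerating: C B H L K F A.
That gives 1 route.

1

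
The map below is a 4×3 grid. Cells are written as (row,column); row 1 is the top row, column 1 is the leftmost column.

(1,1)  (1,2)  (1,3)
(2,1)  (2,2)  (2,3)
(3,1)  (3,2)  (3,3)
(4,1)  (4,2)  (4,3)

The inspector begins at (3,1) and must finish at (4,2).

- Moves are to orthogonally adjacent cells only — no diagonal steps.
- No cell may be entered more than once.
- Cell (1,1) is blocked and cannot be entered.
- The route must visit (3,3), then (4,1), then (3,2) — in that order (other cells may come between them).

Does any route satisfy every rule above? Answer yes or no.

no

Even ignoring the required order, no revisit-free route from (3,1) to (4,2) manages to pass through all of (3,3), (4,1), and (3,2): branching out from (3,1), every path either misses one of them or, having collected them, can no longer reach (4,2) without re-entering a cell.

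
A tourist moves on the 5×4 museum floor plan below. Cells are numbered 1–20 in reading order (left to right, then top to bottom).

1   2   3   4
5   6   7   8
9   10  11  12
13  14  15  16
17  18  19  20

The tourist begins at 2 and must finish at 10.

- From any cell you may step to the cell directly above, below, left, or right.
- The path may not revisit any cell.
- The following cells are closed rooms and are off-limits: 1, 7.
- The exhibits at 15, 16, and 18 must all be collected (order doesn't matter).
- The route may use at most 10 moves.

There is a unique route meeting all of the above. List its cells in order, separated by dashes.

2 - 3 - 4 - 8 - 12 - 16 - 15 - 19 - 18 - 14 - 10

Any route must reach 15, 16, and 18 and still end at 10 within 10 moves, so the order of the required stops is forced.
Route from 2: 2× right (reaching 4), 3× down (reaching 16), left to 15, down to 19, left to 18, 2× up (reaching 10) — 10 moves in all.
Check: all required cells visited; 10 ≤ 10 moves.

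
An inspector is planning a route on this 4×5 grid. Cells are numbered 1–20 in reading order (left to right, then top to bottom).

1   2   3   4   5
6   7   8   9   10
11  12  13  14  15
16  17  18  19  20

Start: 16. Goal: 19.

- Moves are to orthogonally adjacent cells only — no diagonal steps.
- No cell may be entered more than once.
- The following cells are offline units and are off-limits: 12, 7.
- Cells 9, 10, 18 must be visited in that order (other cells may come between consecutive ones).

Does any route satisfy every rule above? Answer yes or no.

yes

One route that works: 16 → 11 → 6 → 1 → 2 → 3 → 8 → 9 → 10 → 15 → 14 → 13 → 18 → 19.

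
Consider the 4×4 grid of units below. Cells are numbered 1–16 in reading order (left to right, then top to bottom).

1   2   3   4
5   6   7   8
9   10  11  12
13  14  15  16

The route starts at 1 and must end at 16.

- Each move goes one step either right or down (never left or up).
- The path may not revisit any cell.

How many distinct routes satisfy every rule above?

A right/down-only route from 1 to 16 makes exactly 3 down-moves and 3 right-moves in some order.
With no other constraints that would be C(6,3) = 20 routes.
That gives 20 routes.

20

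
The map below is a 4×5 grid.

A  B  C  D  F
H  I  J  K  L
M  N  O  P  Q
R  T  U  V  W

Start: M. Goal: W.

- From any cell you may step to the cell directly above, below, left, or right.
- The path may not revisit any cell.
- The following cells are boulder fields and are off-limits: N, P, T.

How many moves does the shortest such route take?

7

The Manhattan distance from M to W is |3−4| + |1−5| = 5, so at least 5 moves are needed.
That bound ignores the blocked cells. Measuring each leg by the fewest moves that actually steer around them (M→W: 7) raises the lower bound to 7.
A route of 7 moves exists: M → H → I → J → O → U → V → W.
Since 7 matches that lower bound, it is optimal.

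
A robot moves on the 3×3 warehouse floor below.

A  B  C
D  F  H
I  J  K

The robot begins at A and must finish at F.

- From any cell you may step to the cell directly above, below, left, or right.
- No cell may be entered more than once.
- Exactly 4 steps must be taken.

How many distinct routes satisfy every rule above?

2

Need simple routes of exactly 4 moves from A to F (Manhattan distance 2, so 1 moves are spent on a detour and 1 undoing it).
Enumerating: A D I J F | A B C H F.
That gives 2 routes.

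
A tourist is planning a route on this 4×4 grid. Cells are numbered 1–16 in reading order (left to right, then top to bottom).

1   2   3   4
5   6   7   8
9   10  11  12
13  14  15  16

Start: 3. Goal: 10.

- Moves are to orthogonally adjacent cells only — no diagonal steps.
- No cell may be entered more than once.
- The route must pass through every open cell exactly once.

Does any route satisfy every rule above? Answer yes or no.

yes

One route that works: 3 → 4 → 8 → 12 → 16 → 15 → 11 → 7 → 6 → 2 → 1 → 5 → 9 → 13 → 14 → 10.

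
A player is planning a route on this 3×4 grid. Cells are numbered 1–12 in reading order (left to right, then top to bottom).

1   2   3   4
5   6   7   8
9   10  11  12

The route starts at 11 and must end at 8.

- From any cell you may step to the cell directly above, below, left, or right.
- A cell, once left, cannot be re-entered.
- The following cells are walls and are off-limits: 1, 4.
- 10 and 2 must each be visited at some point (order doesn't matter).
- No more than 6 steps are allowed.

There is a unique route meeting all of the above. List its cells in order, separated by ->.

11 -> 10 -> 6 -> 2 -> 3 -> 7 -> 8

The 6-move cap with required stops at 10, 2 leaves no slack for detours.
Route from 11: left 1 to 10, up 2 to 2, right 1 to 3, down 1 to 7, right 1 to 8 — 6 moves in all.
Check: all required cells visited; 6 ≤ 6 moves.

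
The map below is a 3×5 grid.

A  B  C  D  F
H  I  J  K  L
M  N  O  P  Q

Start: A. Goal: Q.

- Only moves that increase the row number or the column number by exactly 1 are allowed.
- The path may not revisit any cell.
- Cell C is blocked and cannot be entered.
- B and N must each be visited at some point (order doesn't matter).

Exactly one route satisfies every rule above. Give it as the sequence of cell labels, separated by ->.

Moves only go right or down, so the column and row indices never decrease.
Route from A: right 1 to B, down 2 to N, right 3 to Q — 6 moves in all.
Check: all required cells visited.

A -> B -> I -> N -> O -> P -> Q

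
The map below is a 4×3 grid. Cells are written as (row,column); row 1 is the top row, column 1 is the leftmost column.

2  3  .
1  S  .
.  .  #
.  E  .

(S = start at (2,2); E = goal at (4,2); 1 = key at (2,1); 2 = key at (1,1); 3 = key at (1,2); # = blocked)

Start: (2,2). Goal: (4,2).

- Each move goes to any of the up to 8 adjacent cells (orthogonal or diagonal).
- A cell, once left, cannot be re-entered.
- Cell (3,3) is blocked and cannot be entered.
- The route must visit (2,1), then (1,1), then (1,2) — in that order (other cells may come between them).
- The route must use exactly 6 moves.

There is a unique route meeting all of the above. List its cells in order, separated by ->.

(2,2) -> (2,1) -> (1,1) -> (1,2) -> (2,3) -> (3,2) -> (4,2)

The waypoints must appear in the order (2,1), (1,1), (1,2), with no cell reused.
Route from (2,2): left 1 to (2,1), up 1 to (1,1), right 1 to (1,2), down-right 1 to (2,3), down-left 1 to (3,2), down 1 to (4,2) — 6 moves in all.
Check: order respected (1 at step 1, 2 at step 2, 3 at step 3); 6 moves as required.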